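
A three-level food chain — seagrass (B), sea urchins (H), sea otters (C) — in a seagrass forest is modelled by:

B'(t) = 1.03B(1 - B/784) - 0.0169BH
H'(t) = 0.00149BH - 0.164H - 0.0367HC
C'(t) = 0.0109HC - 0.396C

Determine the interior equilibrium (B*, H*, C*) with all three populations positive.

From dC/dt = 0: 0.0109H* = 0.396, so H* = 36.3.
From dB/dt = 0: 1.03(1 - B*/784) = 0.0169·36.3, giving B* = 784·(1 - 0.596) = 317.
From dH/dt = 0: 0.00149·317 - 0.164 = 0.0367C*, so C* = 0.308/0.0367 = 8.39.

B* ≈ 317, H* ≈ 36.3, C* ≈ 8.39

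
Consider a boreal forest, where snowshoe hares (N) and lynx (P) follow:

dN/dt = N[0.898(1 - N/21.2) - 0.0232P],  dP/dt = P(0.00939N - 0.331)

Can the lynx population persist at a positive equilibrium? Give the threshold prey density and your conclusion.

Threshold N = 35.3; K < 35.3, so no, the predator goes extinct.

The predator equation gives dP/dt > 0 only when N > 0.331/0.00939 = 35.3.
Without the predator, N → K = 21.2. Since 21.2 < 35.3, the predator cannot invade.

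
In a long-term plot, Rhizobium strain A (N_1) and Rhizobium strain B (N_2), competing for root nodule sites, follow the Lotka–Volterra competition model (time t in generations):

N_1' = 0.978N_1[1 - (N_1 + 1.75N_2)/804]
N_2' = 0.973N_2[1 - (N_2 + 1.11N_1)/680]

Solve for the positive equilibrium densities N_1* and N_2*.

Setting both brackets to zero gives the nullclines N_1 + 1.75N_2 = 804 and 1.11N_1 + N_2 = 680.
Substituting N_2 = 680 - 1.11N_1 into the first: N_1(1 - 1.75·1.11) = 804 - 1.75·680.
So N_1* = -386/-0.943 = 410, and then N_2* = 680 - 1.11·410 = 225.

N_1* ≈ 410, N_2* ≈ 225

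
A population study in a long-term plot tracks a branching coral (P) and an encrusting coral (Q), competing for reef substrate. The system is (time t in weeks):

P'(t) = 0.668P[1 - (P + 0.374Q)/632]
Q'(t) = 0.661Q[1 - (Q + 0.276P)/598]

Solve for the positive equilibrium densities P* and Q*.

Setting both brackets to zero gives the nullclines P + 0.374Q = 632 and 0.276P + Q = 598.
Substituting Q = 598 - 0.276P into the first: P(1 - 0.374·0.276) = 632 - 0.374·598.
So P* = 408/0.897 = 455, and then Q* = 598 - 0.276·455 = 472.

P* ≈ 455, Q* ≈ 472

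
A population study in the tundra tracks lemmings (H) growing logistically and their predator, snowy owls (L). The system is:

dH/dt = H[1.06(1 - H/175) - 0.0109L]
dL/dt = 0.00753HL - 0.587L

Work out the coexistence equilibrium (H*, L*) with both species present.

H* ≈ 78, L* ≈ 53.9

From dL/dt = 0 with L > 0: 0.00753H* = 0.587, so H* = 78.
Substitute into dH/dt = 0: 1.06(1 - 78/175) = 0.0109L*.
The bracket is 0.555, giving L* = 0.588/0.0109 = 53.9.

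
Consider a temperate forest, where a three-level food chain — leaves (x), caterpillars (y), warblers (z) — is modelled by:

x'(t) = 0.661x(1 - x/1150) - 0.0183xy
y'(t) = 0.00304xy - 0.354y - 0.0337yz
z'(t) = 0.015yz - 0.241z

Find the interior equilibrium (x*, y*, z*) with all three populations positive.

x* ≈ 638, y* ≈ 16.1, z* ≈ 47.1

From dz/dt = 0: 0.015y* = 0.241, so y* = 16.1.
From dx/dt = 0: 0.661(1 - x*/1150) = 0.0183·16.1, giving x* = 1150·(1 - 0.445) = 638.
From dy/dt = 0: 0.00304·638 - 0.354 = 0.0337z*, so z* = 1.59/0.0337 = 47.1.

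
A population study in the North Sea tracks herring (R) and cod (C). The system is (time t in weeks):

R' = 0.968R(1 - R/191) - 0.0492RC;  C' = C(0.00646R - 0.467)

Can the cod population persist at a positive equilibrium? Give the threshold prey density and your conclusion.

Threshold R = 72.3; K > 72.3, so yes, the predator persists.

The predator equation gives dC/dt > 0 only when R > 0.467/0.00646 = 72.3.
Without the predator, R → K = 191. Since 191 > 72.3, the predator can invade and persist.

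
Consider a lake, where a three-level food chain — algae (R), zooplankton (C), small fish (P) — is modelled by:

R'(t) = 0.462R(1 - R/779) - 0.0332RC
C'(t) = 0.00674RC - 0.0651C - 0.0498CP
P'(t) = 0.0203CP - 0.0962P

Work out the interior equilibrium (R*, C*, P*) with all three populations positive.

From dP/dt = 0: 0.0203C* = 0.0962, so C* = 4.74.
From dR/dt = 0: 0.462(1 - R*/779) = 0.0332·4.74, giving R* = 779·(1 - 0.341) = 514.
From dC/dt = 0: 0.00674·514 - 0.0651 = 0.0498P*, so P* = 3.4/0.0498 = 68.2.

R* ≈ 514, C* ≈ 4.74, P* ≈ 68.2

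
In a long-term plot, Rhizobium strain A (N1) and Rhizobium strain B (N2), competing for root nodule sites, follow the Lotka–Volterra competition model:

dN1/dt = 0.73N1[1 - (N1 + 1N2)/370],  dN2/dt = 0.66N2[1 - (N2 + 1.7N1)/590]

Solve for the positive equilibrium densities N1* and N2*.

Setting both brackets to zero gives the nullclines N1 + 1N2 = 370 and 1.7N1 + N2 = 590.
Substituting N2 = 590 - 1.7N1 into the first: N1(1 - 1·1.7) = 370 - 1·590.
So N1* = -220/-0.7 = 314, and then N2* = 590 - 1.7·314 = 55.7.

N1* ≈ 314, N2* ≈ 55.7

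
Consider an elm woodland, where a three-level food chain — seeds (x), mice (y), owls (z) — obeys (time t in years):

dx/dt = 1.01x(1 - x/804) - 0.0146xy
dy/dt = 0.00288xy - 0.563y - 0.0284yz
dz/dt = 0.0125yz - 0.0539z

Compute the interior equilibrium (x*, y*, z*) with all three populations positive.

From dz/dt = 0: 0.0125y* = 0.0539, so y* = 4.31.
From dx/dt = 0: 1.01(1 - x*/804) = 0.0146·4.31, giving x* = 804·(1 - 0.0623) = 754.
From dy/dt = 0: 0.00288·754 - 0.563 = 0.0284z*, so z* = 1.61/0.0284 = 56.6.

x* ≈ 754, y* ≈ 4.31, z* ≈ 56.6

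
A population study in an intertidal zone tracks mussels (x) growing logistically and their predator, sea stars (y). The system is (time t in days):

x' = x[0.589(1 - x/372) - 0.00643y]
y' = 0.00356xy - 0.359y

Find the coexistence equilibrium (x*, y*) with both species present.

x* ≈ 101, y* ≈ 66.8

From dy/dt = 0 with y > 0: 0.00356x* = 0.359, so x* = 101.
Substitute into dx/dt = 0: 0.589(1 - 101/372) = 0.00643y*.
The bracket is 0.729, giving y* = 0.429/0.00643 = 66.8.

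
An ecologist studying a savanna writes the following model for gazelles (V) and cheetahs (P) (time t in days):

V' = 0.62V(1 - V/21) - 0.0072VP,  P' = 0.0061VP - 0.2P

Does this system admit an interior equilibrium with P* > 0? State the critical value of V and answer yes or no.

Threshold V = 32.8; K < 32.8, so no, the predator goes extinct.

The predator equation gives dP/dt > 0 only when V > 0.2/0.0061 = 32.8.
Without the predator, V → K = 21. Since 21 < 32.8, the predator cannot invade.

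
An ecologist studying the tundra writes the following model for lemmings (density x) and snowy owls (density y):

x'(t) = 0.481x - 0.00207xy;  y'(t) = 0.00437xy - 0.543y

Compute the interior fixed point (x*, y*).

Set dy/dt = 0 with y > 0: 0.00437x - 0.543 = 0, so x* = 0.543/0.00437 = 124.
Set dx/dt = 0 with x > 0: 0.481 - 0.00207y = 0, so y* = 0.481/0.00207 = 232.

x* ≈ 124, y* ≈ 232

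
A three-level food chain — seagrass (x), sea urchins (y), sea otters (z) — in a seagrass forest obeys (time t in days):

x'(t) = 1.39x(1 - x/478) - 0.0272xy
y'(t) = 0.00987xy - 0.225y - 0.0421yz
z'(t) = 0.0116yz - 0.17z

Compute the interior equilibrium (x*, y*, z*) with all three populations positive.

x* ≈ 341, y* ≈ 14.7, z* ≈ 74.6

From dz/dt = 0: 0.0116y* = 0.17, so y* = 14.7.
From dx/dt = 0: 1.39(1 - x*/478) = 0.0272·14.7, giving x* = 478·(1 - 0.287) = 341.
From dy/dt = 0: 0.00987·341 - 0.225 = 0.0421z*, so z* = 3.14/0.0421 = 74.6.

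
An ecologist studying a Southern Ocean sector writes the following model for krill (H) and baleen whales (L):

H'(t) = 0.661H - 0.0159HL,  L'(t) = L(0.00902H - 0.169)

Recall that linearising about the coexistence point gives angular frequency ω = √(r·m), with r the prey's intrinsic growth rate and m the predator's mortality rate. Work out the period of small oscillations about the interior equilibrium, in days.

T ≈ 18.8 days

Here r = 0.661 and m = 0.169, so r·m = 0.112.
ω = √0.112 = 0.334 per day, hence T = 2π/ω ≈ 18.8 days.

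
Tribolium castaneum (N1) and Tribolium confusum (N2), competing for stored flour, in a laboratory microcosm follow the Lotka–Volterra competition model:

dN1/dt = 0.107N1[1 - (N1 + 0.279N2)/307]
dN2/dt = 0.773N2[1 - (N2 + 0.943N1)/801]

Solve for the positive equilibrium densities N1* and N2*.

N1* ≈ 113, N2* ≈ 694

Setting both brackets to zero gives the nullclines N1 + 0.279N2 = 307 and 0.943N1 + N2 = 801.
Substituting N2 = 801 - 0.943N1 into the first: N1(1 - 0.279·0.943) = 307 - 0.279·801.
So N1* = 83.5/0.737 = 113, and then N2* = 801 - 0.943·113 = 694.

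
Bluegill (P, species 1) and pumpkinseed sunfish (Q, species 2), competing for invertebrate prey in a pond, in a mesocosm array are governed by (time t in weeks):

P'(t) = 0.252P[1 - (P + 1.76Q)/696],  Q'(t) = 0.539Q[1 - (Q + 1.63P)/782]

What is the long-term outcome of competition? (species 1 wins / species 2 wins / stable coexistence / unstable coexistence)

unstable coexistence (outcome depends on initial conditions)

Compare the nullcline intercepts: K1/α12 = 696/1.76 = 395 < K2 = 782; K2/α21 = 782/1.63 = 480 < K1 = 696.
Since both are reversed, neither can invade when rare; the interior point is a saddle.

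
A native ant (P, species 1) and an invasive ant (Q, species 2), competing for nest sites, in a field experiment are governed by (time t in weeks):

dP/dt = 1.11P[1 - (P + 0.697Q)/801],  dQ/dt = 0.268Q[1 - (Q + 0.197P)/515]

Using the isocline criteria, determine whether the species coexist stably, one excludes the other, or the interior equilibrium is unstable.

stable coexistence

Compare the nullcline intercepts: K1/α12 = 801/0.697 = 1150 > K2 = 515; K2/α21 = 515/0.197 = 2610 > K1 = 801.
Since both inequalities hold, each species can invade when rare, so the interior equilibrium is stable.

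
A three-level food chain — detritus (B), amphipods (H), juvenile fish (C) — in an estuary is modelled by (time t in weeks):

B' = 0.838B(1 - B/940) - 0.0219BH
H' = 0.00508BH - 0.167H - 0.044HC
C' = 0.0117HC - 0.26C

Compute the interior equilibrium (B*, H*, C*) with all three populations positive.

B* ≈ 394, H* ≈ 22.2, C* ≈ 41.7

From dC/dt = 0: 0.0117H* = 0.26, so H* = 22.2.
From dB/dt = 0: 0.838(1 - B*/940) = 0.0219·22.2, giving B* = 940·(1 - 0.581) = 394.
From dH/dt = 0: 0.00508·394 - 0.167 = 0.044C*, so C* = 1.84/0.044 = 41.7.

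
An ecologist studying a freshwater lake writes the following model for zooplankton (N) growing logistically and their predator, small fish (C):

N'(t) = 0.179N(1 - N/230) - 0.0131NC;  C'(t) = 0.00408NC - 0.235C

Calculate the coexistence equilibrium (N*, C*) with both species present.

From dC/dt = 0 with C > 0: 0.00408N* = 0.235, so N* = 57.6.
Substitute into dN/dt = 0: 0.179(1 - 57.6/230) = 0.0131C*.
The bracket is 0.75, giving C* = 0.134/0.0131 = 10.2.

N* ≈ 57.6, C* ≈ 10.2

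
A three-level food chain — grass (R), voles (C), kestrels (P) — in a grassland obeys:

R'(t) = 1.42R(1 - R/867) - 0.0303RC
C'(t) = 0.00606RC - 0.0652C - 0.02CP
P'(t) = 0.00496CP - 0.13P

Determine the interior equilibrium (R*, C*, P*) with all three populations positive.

R* ≈ 382, C* ≈ 26.2, P* ≈ 113

From dP/dt = 0: 0.00496C* = 0.13, so C* = 26.2.
From dR/dt = 0: 1.42(1 - R*/867) = 0.0303·26.2, giving R* = 867·(1 - 0.559) = 382.
From dC/dt = 0: 0.00606·382 - 0.0652 = 0.02P*, so P* = 2.25/0.02 = 113.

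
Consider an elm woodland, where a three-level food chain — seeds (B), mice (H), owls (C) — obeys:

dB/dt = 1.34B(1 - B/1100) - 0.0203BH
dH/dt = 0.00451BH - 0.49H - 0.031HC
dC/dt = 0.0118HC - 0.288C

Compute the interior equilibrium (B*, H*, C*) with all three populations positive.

B* ≈ 693, H* ≈ 24.4, C* ≈ 85.1

From dC/dt = 0: 0.0118H* = 0.288, so H* = 24.4.
From dB/dt = 0: 1.34(1 - B*/1100) = 0.0203·24.4, giving B* = 1100·(1 - 0.37) = 693.
From dH/dt = 0: 0.00451·693 - 0.49 = 0.031C*, so C* = 2.64/0.031 = 85.1.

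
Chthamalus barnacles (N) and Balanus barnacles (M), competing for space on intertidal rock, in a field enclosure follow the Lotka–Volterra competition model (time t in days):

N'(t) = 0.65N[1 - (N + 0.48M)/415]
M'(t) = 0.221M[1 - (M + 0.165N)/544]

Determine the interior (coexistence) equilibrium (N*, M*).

Setting both brackets to zero gives the nullclines N + 0.48M = 415 and 0.165N + M = 544.
Substituting M = 544 - 0.165N into the first: N(1 - 0.48·0.165) = 415 - 0.48·544.
So N* = 154/0.921 = 167, and then M* = 544 - 0.165·167 = 516.

N* ≈ 167, M* ≈ 516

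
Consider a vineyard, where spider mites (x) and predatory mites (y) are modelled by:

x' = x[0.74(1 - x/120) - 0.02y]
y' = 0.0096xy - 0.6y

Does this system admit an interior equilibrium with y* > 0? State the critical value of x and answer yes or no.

Threshold x = 62.5; K > 62.5, so yes, the predator persists.

The predator equation gives dy/dt > 0 only when x > 0.6/0.0096 = 62.5.
Without the predator, x → K = 120. Since 120 > 62.5, the predator can invade and persist.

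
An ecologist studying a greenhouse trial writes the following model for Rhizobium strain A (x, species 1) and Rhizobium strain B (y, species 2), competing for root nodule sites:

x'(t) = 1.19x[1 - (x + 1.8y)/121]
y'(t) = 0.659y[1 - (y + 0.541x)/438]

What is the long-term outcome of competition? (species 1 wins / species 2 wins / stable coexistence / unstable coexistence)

species 2 excludes species 1

Compare the nullcline intercepts: K1/α12 = 121/1.8 = 67.2 < K2 = 438; K2/α21 = 438/0.541 = 810 > K1 = 121.
Since the inequalities point opposite ways, species 2 can invade but species 1 cannot.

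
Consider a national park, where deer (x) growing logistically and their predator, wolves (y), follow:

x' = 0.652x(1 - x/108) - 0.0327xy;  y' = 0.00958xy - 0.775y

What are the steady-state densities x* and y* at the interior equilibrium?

From dy/dt = 0 with y > 0: 0.00958x* = 0.775, so x* = 80.9.
Substitute into dx/dt = 0: 0.652(1 - 80.9/108) = 0.0327y*.
The bracket is 0.251, giving y* = 0.164/0.0327 = 5.

x* ≈ 80.9, y* ≈ 5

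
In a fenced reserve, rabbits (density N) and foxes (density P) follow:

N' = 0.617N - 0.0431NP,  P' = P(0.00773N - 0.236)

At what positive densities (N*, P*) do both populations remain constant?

Set dP/dt = 0 with P > 0: 0.00773N - 0.236 = 0, so N* = 0.236/0.00773 = 30.5.
Set dN/dt = 0 with N > 0: 0.617 - 0.0431P = 0, so P* = 0.617/0.0431 = 14.3.

N* ≈ 30.5, P* ≈ 14.3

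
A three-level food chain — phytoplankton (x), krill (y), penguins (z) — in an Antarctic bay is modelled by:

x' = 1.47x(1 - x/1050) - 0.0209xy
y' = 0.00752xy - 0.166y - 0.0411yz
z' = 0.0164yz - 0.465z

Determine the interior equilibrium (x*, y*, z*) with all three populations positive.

From dz/dt = 0: 0.0164y* = 0.465, so y* = 28.4.
From dx/dt = 0: 1.47(1 - x*/1050) = 0.0209·28.4, giving x* = 1050·(1 - 0.403) = 627.
From dy/dt = 0: 0.00752·627 - 0.166 = 0.0411z*, so z* = 4.55/0.0411 = 111.

x* ≈ 627, y* ≈ 28.4, z* ≈ 111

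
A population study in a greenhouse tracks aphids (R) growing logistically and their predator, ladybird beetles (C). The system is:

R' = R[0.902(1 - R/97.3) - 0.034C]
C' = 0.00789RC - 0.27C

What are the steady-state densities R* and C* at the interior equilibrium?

R* ≈ 34.2, C* ≈ 17.2

From dC/dt = 0 with C > 0: 0.00789R* = 0.27, so R* = 34.2.
Substitute into dR/dt = 0: 0.902(1 - 34.2/97.3) = 0.034C*.
The bracket is 0.648, giving C* = 0.585/0.034 = 17.2.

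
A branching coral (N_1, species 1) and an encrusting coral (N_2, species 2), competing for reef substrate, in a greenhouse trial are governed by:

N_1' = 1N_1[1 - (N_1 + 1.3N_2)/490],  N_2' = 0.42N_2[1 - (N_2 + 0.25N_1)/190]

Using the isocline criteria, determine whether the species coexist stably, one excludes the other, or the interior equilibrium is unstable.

stable coexistence

Compare the nullcline intercepts: K1/α12 = 490/1.3 = 377 > K2 = 190; K2/α21 = 190/0.25 = 760 > K1 = 490.
Since both inequalities hold, each species can invade when rare, so the interior equilibrium is stable.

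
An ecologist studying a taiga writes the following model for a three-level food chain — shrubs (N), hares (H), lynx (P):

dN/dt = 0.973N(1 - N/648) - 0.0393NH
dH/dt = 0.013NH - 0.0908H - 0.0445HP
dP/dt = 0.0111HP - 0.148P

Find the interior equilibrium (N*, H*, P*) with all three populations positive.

From dP/dt = 0: 0.0111H* = 0.148, so H* = 13.3.
From dN/dt = 0: 0.973(1 - N*/648) = 0.0393·13.3, giving N* = 648·(1 - 0.539) = 299.
From dH/dt = 0: 0.013·299 - 0.0908 = 0.0445P*, so P* = 3.8/0.0445 = 85.3.

N* ≈ 299, H* ≈ 13.3, P* ≈ 85.3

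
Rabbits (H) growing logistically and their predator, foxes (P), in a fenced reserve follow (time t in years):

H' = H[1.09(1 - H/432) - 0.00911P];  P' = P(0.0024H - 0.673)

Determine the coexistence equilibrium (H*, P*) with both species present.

From dP/dt = 0 with P > 0: 0.0024H* = 0.673, so H* = 280.
Substitute into dH/dt = 0: 1.09(1 - 280/432) = 0.00911P*.
The bracket is 0.351, giving P* = 0.382/0.00911 = 42.

H* ≈ 280, P* ≈ 42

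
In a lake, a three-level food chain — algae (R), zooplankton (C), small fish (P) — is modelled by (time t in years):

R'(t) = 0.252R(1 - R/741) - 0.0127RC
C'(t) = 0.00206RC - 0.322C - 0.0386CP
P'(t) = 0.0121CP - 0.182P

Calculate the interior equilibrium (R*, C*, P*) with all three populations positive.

R* ≈ 179, C* ≈ 15, P* ≈ 1.23

From dP/dt = 0: 0.0121C* = 0.182, so C* = 15.
From dR/dt = 0: 0.252(1 - R*/741) = 0.0127·15, giving R* = 741·(1 - 0.758) = 179.
From dC/dt = 0: 0.00206·179 - 0.322 = 0.0386P*, so P* = 0.0474/0.0386 = 1.23.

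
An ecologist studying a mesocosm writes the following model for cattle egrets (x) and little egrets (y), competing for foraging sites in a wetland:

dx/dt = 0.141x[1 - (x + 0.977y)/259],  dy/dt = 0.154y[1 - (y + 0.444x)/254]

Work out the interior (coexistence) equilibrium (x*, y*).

Setting both brackets to zero gives the nullclines x + 0.977y = 259 and 0.444x + y = 254.
Substituting y = 254 - 0.444x into the first: x(1 - 0.977·0.444) = 259 - 0.977·254.
So x* = 10.8/0.566 = 19.1, and then y* = 254 - 0.444·19.1 = 245.

x* ≈ 19.1, y* ≈ 245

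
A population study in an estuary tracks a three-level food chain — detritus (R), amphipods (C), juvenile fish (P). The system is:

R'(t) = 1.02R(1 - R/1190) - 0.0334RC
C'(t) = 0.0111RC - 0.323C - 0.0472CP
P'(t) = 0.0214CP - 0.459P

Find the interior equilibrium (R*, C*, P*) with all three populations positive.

R* ≈ 354, C* ≈ 21.4, P* ≈ 76.5

From dP/dt = 0: 0.0214C* = 0.459, so C* = 21.4.
From dR/dt = 0: 1.02(1 - R*/1190) = 0.0334·21.4, giving R* = 1190·(1 - 0.702) = 354.
From dC/dt = 0: 0.0111·354 - 0.323 = 0.0472P*, so P* = 3.61/0.0472 = 76.5.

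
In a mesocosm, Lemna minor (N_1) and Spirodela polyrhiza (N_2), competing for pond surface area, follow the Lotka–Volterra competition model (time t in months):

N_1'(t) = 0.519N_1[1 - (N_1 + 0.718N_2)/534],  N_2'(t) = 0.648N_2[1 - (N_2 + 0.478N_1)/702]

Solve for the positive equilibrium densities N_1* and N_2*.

N_1* ≈ 45.6, N_2* ≈ 680

Setting both brackets to zero gives the nullclines N_1 + 0.718N_2 = 534 and 0.478N_1 + N_2 = 702.
Substituting N_2 = 702 - 0.478N_1 into the first: N_1(1 - 0.718·0.478) = 534 - 0.718·702.
So N_1* = 30/0.657 = 45.6, and then N_2* = 702 - 0.478·45.6 = 680.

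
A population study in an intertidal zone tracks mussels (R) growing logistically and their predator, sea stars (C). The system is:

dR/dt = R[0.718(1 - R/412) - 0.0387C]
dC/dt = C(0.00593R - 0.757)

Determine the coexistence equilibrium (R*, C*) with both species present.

From dC/dt = 0 with C > 0: 0.00593R* = 0.757, so R* = 128.
Substitute into dR/dt = 0: 0.718(1 - 128/412) = 0.0387C*.
The bracket is 0.69, giving C* = 0.496/0.0387 = 12.8.

R* ≈ 128, C* ≈ 12.8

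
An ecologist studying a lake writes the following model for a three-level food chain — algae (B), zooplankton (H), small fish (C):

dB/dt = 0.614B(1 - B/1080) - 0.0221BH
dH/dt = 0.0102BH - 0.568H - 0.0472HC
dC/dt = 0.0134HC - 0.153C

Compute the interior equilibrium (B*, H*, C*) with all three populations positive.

B* ≈ 636, H* ≈ 11.4, C* ≈ 125

From dC/dt = 0: 0.0134H* = 0.153, so H* = 11.4.
From dB/dt = 0: 0.614(1 - B*/1080) = 0.0221·11.4, giving B* = 1080·(1 - 0.411) = 636.
From dH/dt = 0: 0.0102·636 - 0.568 = 0.0472C*, so C* = 5.92/0.0472 = 125.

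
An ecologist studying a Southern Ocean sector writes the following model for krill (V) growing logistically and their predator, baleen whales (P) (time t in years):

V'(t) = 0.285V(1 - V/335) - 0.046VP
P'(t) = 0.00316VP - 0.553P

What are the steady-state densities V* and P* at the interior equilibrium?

V* ≈ 175, P* ≈ 2.96

From dP/dt = 0 with P > 0: 0.00316V* = 0.553, so V* = 175.
Substitute into dV/dt = 0: 0.285(1 - 175/335) = 0.046P*.
The bracket is 0.478, giving P* = 0.136/0.046 = 2.96.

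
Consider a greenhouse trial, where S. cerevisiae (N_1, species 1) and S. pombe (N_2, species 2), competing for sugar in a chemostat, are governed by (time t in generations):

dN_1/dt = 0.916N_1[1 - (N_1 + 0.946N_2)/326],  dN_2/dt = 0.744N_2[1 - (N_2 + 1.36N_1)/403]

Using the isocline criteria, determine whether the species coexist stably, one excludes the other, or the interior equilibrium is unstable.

unstable coexistence (outcome depends on initial conditions)

Compare the nullcline intercepts: K1/α12 = 326/0.946 = 345 < K2 = 403; K2/α21 = 403/1.36 = 296 < K1 = 326.
Since both are reversed, neither can invade when rare; the interior point is a saddle.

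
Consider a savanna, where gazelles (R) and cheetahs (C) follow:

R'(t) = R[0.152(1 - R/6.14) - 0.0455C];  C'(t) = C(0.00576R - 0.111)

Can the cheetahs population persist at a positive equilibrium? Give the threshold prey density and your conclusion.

Threshold R = 19.3; K < 19.3, so no, the predator goes extinct.

The predator equation gives dC/dt > 0 only when R > 0.111/0.00576 = 19.3.
Without the predator, R → K = 6.14. Since 6.14 < 19.3, the predator cannot invade.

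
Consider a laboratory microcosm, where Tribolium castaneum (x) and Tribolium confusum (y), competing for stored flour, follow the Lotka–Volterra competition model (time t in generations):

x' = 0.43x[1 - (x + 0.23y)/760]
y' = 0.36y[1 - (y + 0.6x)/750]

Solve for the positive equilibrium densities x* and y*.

x* ≈ 682, y* ≈ 341

Setting both brackets to zero gives the nullclines x + 0.23y = 760 and 0.6x + y = 750.
Substituting y = 750 - 0.6x into the first: x(1 - 0.23·0.6) = 760 - 0.23·750.
So x* = 588/0.862 = 682, and then y* = 750 - 0.6·682 = 341.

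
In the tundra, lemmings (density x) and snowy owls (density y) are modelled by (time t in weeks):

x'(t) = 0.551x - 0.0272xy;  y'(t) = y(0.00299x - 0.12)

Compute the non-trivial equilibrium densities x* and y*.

Set dy/dt = 0 with y > 0: 0.00299x - 0.12 = 0, so x* = 0.12/0.00299 = 40.1.
Set dx/dt = 0 with x > 0: 0.551 - 0.0272y = 0, so y* = 0.551/0.0272 = 20.3.

x* ≈ 40.1, y* ≈ 20.3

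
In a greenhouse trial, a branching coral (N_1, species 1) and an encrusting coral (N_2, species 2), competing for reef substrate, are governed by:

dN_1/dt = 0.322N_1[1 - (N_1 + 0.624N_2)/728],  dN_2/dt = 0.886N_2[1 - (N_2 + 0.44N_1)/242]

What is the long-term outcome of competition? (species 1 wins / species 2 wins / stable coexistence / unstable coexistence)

Compare the nullcline intercepts: K1/α12 = 728/0.624 = 1170 > K2 = 242; K2/α21 = 242/0.44 = 550 < K1 = 728.
Since the inequalities point opposite ways, species 1 can invade but species 2 cannot.

species 1 excludes species 2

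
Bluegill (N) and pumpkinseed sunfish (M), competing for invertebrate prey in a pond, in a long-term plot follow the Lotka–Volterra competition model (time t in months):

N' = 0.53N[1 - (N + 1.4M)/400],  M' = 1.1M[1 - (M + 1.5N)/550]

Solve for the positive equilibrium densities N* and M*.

Setting both brackets to zero gives the nullclines N + 1.4M = 400 and 1.5N + M = 550.
Substituting M = 550 - 1.5N into the first: N(1 - 1.4·1.5) = 400 - 1.4·550.
So N* = -370/-1.1 = 336, and then M* = 550 - 1.5·336 = 45.5.

N* ≈ 336, M* ≈ 45.5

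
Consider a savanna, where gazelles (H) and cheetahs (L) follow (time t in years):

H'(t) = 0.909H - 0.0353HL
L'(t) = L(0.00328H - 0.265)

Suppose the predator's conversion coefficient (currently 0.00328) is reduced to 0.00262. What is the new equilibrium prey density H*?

At the interior fixed point, setting dL/dt = 0 with L > 0 fixes H* = (predator death rate)/(HL coefficient) — independent of the other coefficients.
With the change, H* = 0.265/0.00262 = 101; it rises from 80.8.

H* ≈ 101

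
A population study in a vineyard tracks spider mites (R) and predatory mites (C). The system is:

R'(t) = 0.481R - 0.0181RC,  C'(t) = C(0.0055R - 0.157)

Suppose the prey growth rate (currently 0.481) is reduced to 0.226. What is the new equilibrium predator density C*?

At the interior fixed point, setting dR/dt = 0 with R > 0 fixes C* = (prey growth rate)/(RC coefficient) — independent of the other coefficients.
With the change, C* = 0.226/0.0181 = 12.5; it falls from 26.6.

C* ≈ 12.5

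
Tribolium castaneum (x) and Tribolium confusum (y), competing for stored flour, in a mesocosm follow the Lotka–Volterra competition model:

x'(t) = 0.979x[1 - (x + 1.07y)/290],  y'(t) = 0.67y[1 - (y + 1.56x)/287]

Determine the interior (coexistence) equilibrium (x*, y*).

Setting both brackets to zero gives the nullclines x + 1.07y = 290 and 1.56x + y = 287.
Substituting y = 287 - 1.56x into the first: x(1 - 1.07·1.56) = 290 - 1.07·287.
So x* = -17.1/-0.669 = 25.5, and then y* = 287 - 1.56·25.5 = 247.

x* ≈ 25.5, y* ≈ 247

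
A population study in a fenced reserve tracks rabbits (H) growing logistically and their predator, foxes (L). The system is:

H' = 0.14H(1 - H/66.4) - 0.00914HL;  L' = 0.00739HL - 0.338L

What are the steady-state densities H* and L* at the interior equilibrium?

From dL/dt = 0 with L > 0: 0.00739H* = 0.338, so H* = 45.7.
Substitute into dH/dt = 0: 0.14(1 - 45.7/66.4) = 0.00914L*.
The bracket is 0.311, giving L* = 0.0436/0.00914 = 4.77.

H* ≈ 45.7, L* ≈ 4.77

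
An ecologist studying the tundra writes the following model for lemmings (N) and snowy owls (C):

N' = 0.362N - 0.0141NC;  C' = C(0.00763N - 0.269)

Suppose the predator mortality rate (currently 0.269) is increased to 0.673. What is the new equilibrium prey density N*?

At the interior fixed point, setting dC/dt = 0 with C > 0 fixes N* = (predator death rate)/(NC coefficient) — independent of the other coefficients.
With the change, N* = 0.673/0.00763 = 88.2; it rises from 35.3.

N* ≈ 88.2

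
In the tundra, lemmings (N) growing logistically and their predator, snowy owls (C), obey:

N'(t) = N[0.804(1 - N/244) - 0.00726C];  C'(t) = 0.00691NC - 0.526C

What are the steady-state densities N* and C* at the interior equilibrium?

N* ≈ 76.1, C* ≈ 76.2

From dC/dt = 0 with C > 0: 0.00691N* = 0.526, so N* = 76.1.
Substitute into dN/dt = 0: 0.804(1 - 76.1/244) = 0.00726C*.
The bracket is 0.688, giving C* = 0.553/0.00726 = 76.2.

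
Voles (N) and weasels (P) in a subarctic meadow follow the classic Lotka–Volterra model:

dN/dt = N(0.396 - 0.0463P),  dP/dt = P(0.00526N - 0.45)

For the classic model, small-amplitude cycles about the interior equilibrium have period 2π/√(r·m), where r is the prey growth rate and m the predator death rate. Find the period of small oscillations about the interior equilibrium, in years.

Here r = 0.396 and m = 0.45, so r·m = 0.178.
ω = √0.178 = 0.422 per year, hence T = 2π/ω ≈ 14.9 years.

T ≈ 14.9 years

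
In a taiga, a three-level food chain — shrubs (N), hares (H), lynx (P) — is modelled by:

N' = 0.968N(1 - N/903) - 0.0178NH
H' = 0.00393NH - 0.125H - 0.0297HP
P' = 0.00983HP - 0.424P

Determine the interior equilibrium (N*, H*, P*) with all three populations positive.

From dP/dt = 0: 0.00983H* = 0.424, so H* = 43.1.
From dN/dt = 0: 0.968(1 - N*/903) = 0.0178·43.1, giving N* = 903·(1 - 0.793) = 187.
From dH/dt = 0: 0.00393·187 - 0.125 = 0.0297P*, so P* = 0.609/0.0297 = 20.5.

N* ≈ 187, H* ≈ 43.1, P* ≈ 20.5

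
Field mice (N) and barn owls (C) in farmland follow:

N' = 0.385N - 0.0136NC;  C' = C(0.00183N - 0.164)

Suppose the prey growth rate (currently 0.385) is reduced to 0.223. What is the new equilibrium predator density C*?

C* ≈ 16.4

At the interior fixed point, setting dN/dt = 0 with N > 0 fixes C* = (prey growth rate)/(NC coefficient) — independent of the other coefficients.
With the change, C* = 0.223/0.0136 = 16.4; it falls from 28.3.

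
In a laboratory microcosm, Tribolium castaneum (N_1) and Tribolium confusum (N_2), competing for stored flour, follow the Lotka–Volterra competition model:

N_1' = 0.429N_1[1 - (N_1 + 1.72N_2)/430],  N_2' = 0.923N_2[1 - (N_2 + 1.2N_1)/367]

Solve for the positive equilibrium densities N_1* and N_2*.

Setting both brackets to zero gives the nullclines N_1 + 1.72N_2 = 430 and 1.2N_1 + N_2 = 367.
Substituting N_2 = 367 - 1.2N_1 into the first: N_1(1 - 1.72·1.2) = 430 - 1.72·367.
So N_1* = -201/-1.06 = 189, and then N_2* = 367 - 1.2·189 = 140.

N_1* ≈ 189, N_2* ≈ 140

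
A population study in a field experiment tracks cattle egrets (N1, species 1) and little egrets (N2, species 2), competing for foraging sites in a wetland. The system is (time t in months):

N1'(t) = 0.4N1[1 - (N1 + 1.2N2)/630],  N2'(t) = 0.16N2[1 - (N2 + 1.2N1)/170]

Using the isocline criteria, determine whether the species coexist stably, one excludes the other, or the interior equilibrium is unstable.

species 1 excludes species 2

Compare the nullcline intercepts: K1/α12 = 630/1.2 = 525 > K2 = 170; K2/α21 = 170/1.2 = 142 < K1 = 630.
Since the inequalities point opposite ways, species 1 can invade but species 2 cannot.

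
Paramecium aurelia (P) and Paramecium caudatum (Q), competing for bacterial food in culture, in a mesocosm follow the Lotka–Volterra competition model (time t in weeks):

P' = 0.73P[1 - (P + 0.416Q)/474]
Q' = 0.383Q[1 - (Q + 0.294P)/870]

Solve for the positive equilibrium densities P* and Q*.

P* ≈ 128, Q* ≈ 832

Setting both brackets to zero gives the nullclines P + 0.416Q = 474 and 0.294P + Q = 870.
Substituting Q = 870 - 0.294P into the first: P(1 - 0.416·0.294) = 474 - 0.416·870.
So P* = 112/0.878 = 128, and then Q* = 870 - 0.294·128 = 832.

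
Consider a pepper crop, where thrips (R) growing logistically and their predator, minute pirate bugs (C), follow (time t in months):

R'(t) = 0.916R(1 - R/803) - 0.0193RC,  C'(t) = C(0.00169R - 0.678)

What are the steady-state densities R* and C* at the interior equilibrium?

R* ≈ 401, C* ≈ 23.7

From dC/dt = 0 with C > 0: 0.00169R* = 0.678, so R* = 401.
Substitute into dR/dt = 0: 0.916(1 - 401/803) = 0.0193C*.
The bracket is 0.5, giving C* = 0.458/0.0193 = 23.7.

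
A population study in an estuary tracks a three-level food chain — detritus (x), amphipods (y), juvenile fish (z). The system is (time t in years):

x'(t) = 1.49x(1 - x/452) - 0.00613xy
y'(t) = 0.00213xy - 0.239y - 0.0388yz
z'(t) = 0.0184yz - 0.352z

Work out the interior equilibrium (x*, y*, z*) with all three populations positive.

x* ≈ 416, y* ≈ 19.1, z* ≈ 16.7

From dz/dt = 0: 0.0184y* = 0.352, so y* = 19.1.
From dx/dt = 0: 1.49(1 - x*/452) = 0.00613·19.1, giving x* = 452·(1 - 0.0787) = 416.
From dy/dt = 0: 0.00213·416 - 0.239 = 0.0388z*, so z* = 0.648/0.0388 = 16.7.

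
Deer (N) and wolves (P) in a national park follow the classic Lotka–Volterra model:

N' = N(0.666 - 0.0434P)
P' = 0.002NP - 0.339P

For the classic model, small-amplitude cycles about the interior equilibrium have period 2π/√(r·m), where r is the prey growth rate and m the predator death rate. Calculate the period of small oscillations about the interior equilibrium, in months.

T ≈ 13.2 months

Here r = 0.666 and m = 0.339, so r·m = 0.226.
ω = √0.226 = 0.475 per month, hence T = 2π/ω ≈ 13.2 months.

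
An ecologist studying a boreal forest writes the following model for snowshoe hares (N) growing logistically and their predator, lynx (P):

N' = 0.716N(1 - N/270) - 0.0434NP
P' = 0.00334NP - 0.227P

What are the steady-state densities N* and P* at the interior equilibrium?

N* ≈ 68, P* ≈ 12.3

From dP/dt = 0 with P > 0: 0.00334N* = 0.227, so N* = 68.
Substitute into dN/dt = 0: 0.716(1 - 68/270) = 0.0434P*.
The bracket is 0.748, giving P* = 0.536/0.0434 = 12.3.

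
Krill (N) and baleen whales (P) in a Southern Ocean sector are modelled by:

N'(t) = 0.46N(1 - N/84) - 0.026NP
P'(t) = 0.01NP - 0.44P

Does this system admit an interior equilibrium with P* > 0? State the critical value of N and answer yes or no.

The predator equation gives dP/dt > 0 only when N > 0.44/0.01 = 44.
Without the predator, N → K = 84. Since 84 > 44, the predator can invade and persist.

Threshold N = 44; K > 44, so yes, the predator persists.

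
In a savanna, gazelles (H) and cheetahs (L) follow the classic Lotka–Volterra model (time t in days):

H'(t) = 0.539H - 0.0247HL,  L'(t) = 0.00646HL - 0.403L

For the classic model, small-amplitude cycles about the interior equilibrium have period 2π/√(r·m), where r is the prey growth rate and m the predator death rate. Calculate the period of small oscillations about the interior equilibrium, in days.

T ≈ 13.5 days

Here r = 0.539 and m = 0.403, so r·m = 0.217.
ω = √0.217 = 0.466 per day, hence T = 2π/ω ≈ 13.5 days.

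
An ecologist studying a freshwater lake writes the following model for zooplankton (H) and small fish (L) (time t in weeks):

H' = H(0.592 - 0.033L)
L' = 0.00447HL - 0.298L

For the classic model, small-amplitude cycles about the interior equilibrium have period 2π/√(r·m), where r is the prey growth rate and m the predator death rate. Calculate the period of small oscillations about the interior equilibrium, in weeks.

Here r = 0.592 and m = 0.298, so r·m = 0.176.
ω = √0.176 = 0.42 per week, hence T = 2π/ω ≈ 15 weeks.

T ≈ 15 weeks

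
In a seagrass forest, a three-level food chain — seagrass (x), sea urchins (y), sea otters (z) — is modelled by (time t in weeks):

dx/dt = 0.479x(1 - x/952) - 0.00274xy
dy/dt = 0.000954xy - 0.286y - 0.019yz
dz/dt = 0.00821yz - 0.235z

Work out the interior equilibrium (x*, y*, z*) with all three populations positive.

x* ≈ 796, y* ≈ 28.6, z* ≈ 24.9

From dz/dt = 0: 0.00821y* = 0.235, so y* = 28.6.
From dx/dt = 0: 0.479(1 - x*/952) = 0.00274·28.6, giving x* = 952·(1 - 0.164) = 796.
From dy/dt = 0: 0.000954·796 - 0.286 = 0.019z*, so z* = 0.474/0.019 = 24.9.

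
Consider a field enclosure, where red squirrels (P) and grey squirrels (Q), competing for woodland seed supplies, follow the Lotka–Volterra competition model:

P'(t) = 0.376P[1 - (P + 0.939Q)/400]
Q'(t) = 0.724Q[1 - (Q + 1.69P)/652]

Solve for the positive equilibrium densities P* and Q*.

Setting both brackets to zero gives the nullclines P + 0.939Q = 400 and 1.69P + Q = 652.
Substituting Q = 652 - 1.69P into the first: P(1 - 0.939·1.69) = 400 - 0.939·652.
So P* = -212/-0.587 = 362, and then Q* = 652 - 1.69·362 = 40.9.

P* ≈ 362, Q* ≈ 40.9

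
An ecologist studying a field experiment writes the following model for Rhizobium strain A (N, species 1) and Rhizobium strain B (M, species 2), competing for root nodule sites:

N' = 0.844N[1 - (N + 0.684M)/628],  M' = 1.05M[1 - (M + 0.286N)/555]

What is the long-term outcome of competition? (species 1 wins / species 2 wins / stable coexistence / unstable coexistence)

stable coexistence

Compare the nullcline intercepts: K1/α12 = 628/0.684 = 918 > K2 = 555; K2/α21 = 555/0.286 = 1940 > K1 = 628.
Since both inequalities hold, each species can invade when rare, so the interior equilibrium is stable.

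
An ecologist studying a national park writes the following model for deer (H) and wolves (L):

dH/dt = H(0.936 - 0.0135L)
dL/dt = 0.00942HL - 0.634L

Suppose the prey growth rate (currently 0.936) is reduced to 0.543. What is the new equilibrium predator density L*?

At the interior fixed point, setting dH/dt = 0 with H > 0 fixes L* = (prey growth rate)/(HL coefficient) — independent of the other coefficients.
With the change, L* = 0.543/0.0135 = 40.2; it falls from 69.3.

L* ≈ 40.2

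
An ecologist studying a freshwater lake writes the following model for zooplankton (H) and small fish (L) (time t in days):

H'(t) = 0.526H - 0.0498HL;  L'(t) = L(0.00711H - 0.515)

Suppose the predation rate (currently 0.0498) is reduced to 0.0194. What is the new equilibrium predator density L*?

L* ≈ 27.1

At the interior fixed point, setting dH/dt = 0 with H > 0 fixes L* = (prey growth rate)/(HL coefficient) — independent of the other coefficients.
With the change, L* = 0.526/0.0194 = 27.1; it rises from 10.6.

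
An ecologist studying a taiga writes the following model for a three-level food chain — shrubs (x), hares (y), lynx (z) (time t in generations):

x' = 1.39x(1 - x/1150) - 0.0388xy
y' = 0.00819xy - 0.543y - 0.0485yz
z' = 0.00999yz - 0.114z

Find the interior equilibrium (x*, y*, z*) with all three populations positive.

From dz/dt = 0: 0.00999y* = 0.114, so y* = 11.4.
From dx/dt = 0: 1.39(1 - x*/1150) = 0.0388·11.4, giving x* = 1150·(1 - 0.319) = 784.
From dy/dt = 0: 0.00819·784 - 0.543 = 0.0485z*, so z* = 5.88/0.0485 = 121.

x* ≈ 784, y* ≈ 11.4, z* ≈ 121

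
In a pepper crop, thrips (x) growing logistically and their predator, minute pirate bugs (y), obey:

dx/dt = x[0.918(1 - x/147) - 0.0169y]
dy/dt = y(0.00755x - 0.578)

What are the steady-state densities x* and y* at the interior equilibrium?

x* ≈ 76.6, y* ≈ 26

From dy/dt = 0 with y > 0: 0.00755x* = 0.578, so x* = 76.6.
Substitute into dx/dt = 0: 0.918(1 - 76.6/147) = 0.0169y*.
The bracket is 0.479, giving y* = 0.44/0.0169 = 26.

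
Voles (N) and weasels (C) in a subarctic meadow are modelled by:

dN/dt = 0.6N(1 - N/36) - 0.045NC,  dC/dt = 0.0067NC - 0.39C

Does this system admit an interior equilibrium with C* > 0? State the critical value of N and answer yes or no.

The predator equation gives dC/dt > 0 only when N > 0.39/0.0067 = 58.2.
Without the predator, N → K = 36. Since 36 < 58.2, the predator cannot invade.

Threshold N = 58.2; K < 58.2, so no, the predator goes extinct.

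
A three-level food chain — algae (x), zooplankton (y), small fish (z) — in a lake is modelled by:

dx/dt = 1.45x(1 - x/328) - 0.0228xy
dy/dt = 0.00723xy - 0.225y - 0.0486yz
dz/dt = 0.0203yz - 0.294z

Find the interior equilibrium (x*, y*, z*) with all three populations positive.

From dz/dt = 0: 0.0203y* = 0.294, so y* = 14.5.
From dx/dt = 0: 1.45(1 - x*/328) = 0.0228·14.5, giving x* = 328·(1 - 0.228) = 253.
From dy/dt = 0: 0.00723·253 - 0.225 = 0.0486z*, so z* = 1.61/0.0486 = 33.1.

x* ≈ 253, y* ≈ 14.5, z* ≈ 33.1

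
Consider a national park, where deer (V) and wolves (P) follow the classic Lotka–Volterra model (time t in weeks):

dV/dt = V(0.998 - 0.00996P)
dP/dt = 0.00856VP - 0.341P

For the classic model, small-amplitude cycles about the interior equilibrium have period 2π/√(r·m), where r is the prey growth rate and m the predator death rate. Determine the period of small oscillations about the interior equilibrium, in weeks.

T ≈ 10.8 weeks

Here r = 0.998 and m = 0.341, so r·m = 0.34.
ω = √0.34 = 0.583 per week, hence T = 2π/ω ≈ 10.8 weeks.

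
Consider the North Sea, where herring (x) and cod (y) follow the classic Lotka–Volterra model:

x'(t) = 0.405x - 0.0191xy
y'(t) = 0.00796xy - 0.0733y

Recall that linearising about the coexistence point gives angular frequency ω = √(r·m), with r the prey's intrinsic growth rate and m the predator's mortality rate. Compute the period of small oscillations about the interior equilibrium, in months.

Here r = 0.405 and m = 0.0733, so r·m = 0.0297.
ω = √0.0297 = 0.172 per month, hence T = 2π/ω ≈ 36.5 months.

T ≈ 36.5 months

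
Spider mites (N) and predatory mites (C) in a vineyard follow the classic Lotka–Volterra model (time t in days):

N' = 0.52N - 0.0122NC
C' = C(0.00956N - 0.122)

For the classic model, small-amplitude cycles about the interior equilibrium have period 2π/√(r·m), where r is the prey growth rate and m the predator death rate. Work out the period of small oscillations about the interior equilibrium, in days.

T ≈ 24.9 days

Here r = 0.52 and m = 0.122, so r·m = 0.0634.
ω = √0.0634 = 0.252 per day, hence T = 2π/ω ≈ 24.9 days.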